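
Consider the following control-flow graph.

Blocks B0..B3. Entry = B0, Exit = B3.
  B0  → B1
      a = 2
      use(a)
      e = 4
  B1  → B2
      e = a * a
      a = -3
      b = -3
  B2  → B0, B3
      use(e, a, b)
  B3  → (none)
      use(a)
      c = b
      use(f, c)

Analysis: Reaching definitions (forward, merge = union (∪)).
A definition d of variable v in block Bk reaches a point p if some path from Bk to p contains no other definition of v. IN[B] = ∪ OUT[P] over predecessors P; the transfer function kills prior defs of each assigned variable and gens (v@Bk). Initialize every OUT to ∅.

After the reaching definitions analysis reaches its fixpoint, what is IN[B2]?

Fixpoint table:
  B0: | IN={a@B1, b@B1, e@B1} | OUT={a@B0, b@B1, e@B0}
  B1: | IN={a@B0, b@B1, e@B0} | OUT={a@B1, b@B1, e@B1}
  B2: | IN={a@B1, b@B1, e@B1} | OUT={a@B1, b@B1, e@B1}
  B3: | IN={a@B1, b@B1, e@B1} | OUT={a@B1, b@B1, c@B3, e@B1}

Merge at B2: IN[B2] = OUT[B1] = {a@B1, b@B1, e@B1}

Answer: {a@B1, b@B1, e@B1}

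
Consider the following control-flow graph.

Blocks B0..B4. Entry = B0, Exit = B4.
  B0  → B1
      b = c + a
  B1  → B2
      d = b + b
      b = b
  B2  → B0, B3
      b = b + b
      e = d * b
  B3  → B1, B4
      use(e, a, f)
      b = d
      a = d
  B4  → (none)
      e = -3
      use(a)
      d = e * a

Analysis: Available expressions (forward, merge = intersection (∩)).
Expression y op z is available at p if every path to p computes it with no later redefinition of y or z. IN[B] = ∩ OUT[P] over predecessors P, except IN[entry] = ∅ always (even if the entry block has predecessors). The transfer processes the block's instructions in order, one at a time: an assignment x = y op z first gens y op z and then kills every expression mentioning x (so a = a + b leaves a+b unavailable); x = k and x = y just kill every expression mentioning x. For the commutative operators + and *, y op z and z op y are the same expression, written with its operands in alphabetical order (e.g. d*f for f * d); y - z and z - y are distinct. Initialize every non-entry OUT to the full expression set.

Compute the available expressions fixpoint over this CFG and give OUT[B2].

Per-block solution:
  B0: | IN={} | OUT={a+c}
  B1: | IN={} | OUT={}
  B2: | IN={} | OUT={b*d}
  B3: | IN={b*d} | OUT={}
  B4: | IN={} | OUT={a*e}

Merge at B2: IN[B2] = OUT[B1] = {}
Applying B2's transfer function to that IN value gives OUT[B2] (row B2 above).

Answer: {b*d}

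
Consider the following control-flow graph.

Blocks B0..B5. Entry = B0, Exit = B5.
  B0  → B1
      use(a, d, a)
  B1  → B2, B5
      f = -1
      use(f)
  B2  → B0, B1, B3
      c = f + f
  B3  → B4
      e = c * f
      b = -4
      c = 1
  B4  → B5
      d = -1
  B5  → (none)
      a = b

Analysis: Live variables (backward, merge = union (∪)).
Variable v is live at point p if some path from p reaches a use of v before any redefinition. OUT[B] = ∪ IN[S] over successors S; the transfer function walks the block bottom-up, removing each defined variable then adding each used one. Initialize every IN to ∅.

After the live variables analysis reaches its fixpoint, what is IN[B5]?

Answer: {b}

Working:
Fixpoint table:
  B0:  IN={a, b, d}  OUT={a, b, d}
  B1:  IN={a, b, d}  OUT={a, b, d, f}
  B2:  IN={a, b, d, f}  OUT={a, b, c, d, f}
  B3:  IN={c, f}  OUT={b}
  B4:  IN={b}  OUT={b}
  B5:  IN={b}  OUT={}

B5 is the boundary node: OUT[B5] = {}
Applying B5's transfer function to that OUT value gives IN[B5] (row B5 above).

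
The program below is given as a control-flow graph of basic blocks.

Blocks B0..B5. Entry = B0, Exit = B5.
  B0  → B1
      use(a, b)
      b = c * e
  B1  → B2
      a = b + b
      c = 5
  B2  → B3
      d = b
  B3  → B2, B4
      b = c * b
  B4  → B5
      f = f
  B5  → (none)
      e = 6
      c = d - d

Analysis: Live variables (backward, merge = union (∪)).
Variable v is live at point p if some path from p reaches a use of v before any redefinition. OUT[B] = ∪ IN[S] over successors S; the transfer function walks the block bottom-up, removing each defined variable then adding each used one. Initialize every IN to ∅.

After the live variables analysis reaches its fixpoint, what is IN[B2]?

Per-block solution:
  B0:   IN={a, b, c, e, f}   OUT={b, f}
  B1:   IN={b, f}   OUT={b, c, f}
  B2:   IN={b, c, f}   OUT={b, c, d, f}
  B3:   IN={b, c, d, f}   OUT={b, c, d, f}
  B4:   IN={d, f}   OUT={d}
  B5:   IN={d}   OUT={}

Merge at B2: OUT[B2] = IN[B3] = {b, c, d, f}
Applying B2's transfer function to that OUT value gives IN[B2] (row B2 above).

Answer: {b, c, f}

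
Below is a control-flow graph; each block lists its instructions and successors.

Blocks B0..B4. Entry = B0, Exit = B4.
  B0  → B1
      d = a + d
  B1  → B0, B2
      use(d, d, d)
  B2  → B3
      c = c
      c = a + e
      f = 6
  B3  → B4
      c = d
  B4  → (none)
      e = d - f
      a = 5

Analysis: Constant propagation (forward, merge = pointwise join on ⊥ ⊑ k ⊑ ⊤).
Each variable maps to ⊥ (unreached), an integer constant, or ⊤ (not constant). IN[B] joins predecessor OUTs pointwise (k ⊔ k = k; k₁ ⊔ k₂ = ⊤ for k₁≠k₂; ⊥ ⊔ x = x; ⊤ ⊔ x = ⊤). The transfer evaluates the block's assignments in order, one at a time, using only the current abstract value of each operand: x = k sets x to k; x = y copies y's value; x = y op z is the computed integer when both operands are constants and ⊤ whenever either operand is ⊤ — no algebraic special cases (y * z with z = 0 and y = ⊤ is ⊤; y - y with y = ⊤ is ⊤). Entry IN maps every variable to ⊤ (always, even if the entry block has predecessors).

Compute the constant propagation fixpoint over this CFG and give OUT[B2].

Converged values:
  B0: | IN=(all ⊤) | OUT=(all ⊤)
  B1: | IN=(all ⊤) | OUT=(all ⊤)
  B2: | IN=(all ⊤) | OUT={f:6; rest ⊤}
  B3: | IN={f:6; rest ⊤} | OUT={f:6; rest ⊤}
  B4: | IN={f:6; rest ⊤} | OUT={a:5, f:6; rest ⊤}

Merge at B2: IN[B2] = OUT[B1] = {a: ⊤, b: ⊤, c: ⊤, d: ⊤, e: ⊤, f: ⊤}
Applying B2's transfer function to that IN value gives OUT[B2] (row B2 above).

Answer: {a: ⊤, b: ⊤, c: ⊤, d: ⊤, e: ⊤, f: 6}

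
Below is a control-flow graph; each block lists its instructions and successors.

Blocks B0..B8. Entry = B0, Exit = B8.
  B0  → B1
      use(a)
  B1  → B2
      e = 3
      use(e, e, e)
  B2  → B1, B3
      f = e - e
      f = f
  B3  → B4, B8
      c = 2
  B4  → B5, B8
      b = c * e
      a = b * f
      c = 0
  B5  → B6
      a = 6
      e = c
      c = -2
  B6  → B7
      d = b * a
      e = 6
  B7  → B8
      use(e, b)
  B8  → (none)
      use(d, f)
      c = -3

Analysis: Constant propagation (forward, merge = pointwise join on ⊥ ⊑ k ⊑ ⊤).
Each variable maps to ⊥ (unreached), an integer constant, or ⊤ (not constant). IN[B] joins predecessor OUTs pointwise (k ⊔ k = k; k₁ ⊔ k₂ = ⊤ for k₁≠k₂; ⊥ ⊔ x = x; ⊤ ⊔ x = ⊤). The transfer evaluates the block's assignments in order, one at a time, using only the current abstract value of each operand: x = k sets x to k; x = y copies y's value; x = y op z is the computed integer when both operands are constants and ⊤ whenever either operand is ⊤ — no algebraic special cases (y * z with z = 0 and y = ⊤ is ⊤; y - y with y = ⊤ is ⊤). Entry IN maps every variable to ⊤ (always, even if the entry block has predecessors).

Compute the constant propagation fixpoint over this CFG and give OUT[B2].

Converged values:
  B0: | IN=(all ⊤) | OUT=(all ⊤)
  B1: | IN=(all ⊤) | OUT={e:3; rest ⊤}
  B2: | IN={e:3; rest ⊤} | OUT={e:3, f:0; rest ⊤}
  B3: | IN={e:3, f:0; rest ⊤} | OUT={c:2, e:3, f:0; rest ⊤}
  B4: | IN={c:2, e:3, f:0; rest ⊤} | OUT={a:0, b:6, c:0, e:3, f:0; rest ⊤}
  B5: | IN={a:0, b:6, c:0, e:3, f:0; rest ⊤} | OUT={a:6, b:6, c:-2, e:0, f:0; rest ⊤}
  B6: | IN={a:6, b:6, c:-2, e:0, f:0; rest ⊤} | OUT={a:6, b:6, c:-2, d:36, e:6, f:0; rest ⊤}
  B7: | IN={a:6, b:6, c:-2, d:36, e:6, f:0; rest ⊤} | OUT={a:6, b:6, c:-2, d:36, e:6, f:0; rest ⊤}
  B8: | IN={f:0; rest ⊤} | OUT={c:-3, f:0; rest ⊤}

Merge at B2: IN[B2] = OUT[B1] = {a: ⊤, b: ⊤, c: ⊤, d: ⊤, e: 3, f: ⊤}
Applying B2's transfer function to that IN value gives OUT[B2] (row B2 above).

Answer: {a: ⊤, b: ⊤, c: ⊤, d: ⊤, e: 3, f: 0}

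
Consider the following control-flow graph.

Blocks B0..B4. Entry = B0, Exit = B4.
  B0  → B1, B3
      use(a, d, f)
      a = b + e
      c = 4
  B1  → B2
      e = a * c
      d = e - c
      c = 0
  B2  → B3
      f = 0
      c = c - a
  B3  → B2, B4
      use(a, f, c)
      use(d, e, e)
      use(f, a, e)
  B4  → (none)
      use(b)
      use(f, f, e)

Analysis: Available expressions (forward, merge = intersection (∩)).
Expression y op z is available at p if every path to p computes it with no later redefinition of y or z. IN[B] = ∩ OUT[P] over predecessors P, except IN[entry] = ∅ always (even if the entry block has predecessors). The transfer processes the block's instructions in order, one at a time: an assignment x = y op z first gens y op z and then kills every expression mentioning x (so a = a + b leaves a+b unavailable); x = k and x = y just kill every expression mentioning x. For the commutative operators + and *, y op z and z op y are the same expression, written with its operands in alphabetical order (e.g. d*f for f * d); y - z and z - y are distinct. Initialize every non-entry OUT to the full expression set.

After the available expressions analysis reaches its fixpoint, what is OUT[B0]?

Answer: {b+e}

Trace:
Converged values:
  B0:  IN={}  OUT={b+e}
  B1:  IN={b+e}  OUT={}
  B2:  IN={}  OUT={}
  B3:  IN={}  OUT={}
  B4:  IN={}  OUT={}

B0 is the boundary node: IN[B0] = {}
Applying B0's transfer function to that IN value gives OUT[B0] (row B0 above).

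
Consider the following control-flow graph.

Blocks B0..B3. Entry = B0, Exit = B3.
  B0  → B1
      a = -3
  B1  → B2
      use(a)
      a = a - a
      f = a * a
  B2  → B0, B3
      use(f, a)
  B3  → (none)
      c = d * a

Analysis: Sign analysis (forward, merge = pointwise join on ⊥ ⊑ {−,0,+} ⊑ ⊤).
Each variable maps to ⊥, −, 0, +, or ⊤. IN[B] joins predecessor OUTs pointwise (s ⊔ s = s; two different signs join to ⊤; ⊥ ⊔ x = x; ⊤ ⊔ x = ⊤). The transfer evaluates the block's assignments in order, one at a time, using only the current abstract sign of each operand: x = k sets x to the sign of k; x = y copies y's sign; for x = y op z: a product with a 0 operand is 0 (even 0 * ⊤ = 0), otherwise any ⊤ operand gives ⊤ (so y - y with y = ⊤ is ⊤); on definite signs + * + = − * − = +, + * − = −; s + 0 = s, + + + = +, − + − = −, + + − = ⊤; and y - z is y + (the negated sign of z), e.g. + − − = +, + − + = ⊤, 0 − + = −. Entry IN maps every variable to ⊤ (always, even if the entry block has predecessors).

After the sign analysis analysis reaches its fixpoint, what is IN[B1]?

Answer: {a: -, b: ⊤, c: ⊤, d: ⊤, e: ⊤, f: ⊤}

Derivation:
Converged values:
  B0:   IN=(all ⊤)   OUT={a:-; rest ⊤}
  B1:   IN={a:-; rest ⊤}   OUT=(all ⊤)
  B2:   IN=(all ⊤)   OUT=(all ⊤)
  B3:   IN=(all ⊤)   OUT=(all ⊤)

Merge at B1: IN[B1] = OUT[B0] = {a: -, b: ⊤, c: ⊤, d: ⊤, e: ⊤, f: ⊤}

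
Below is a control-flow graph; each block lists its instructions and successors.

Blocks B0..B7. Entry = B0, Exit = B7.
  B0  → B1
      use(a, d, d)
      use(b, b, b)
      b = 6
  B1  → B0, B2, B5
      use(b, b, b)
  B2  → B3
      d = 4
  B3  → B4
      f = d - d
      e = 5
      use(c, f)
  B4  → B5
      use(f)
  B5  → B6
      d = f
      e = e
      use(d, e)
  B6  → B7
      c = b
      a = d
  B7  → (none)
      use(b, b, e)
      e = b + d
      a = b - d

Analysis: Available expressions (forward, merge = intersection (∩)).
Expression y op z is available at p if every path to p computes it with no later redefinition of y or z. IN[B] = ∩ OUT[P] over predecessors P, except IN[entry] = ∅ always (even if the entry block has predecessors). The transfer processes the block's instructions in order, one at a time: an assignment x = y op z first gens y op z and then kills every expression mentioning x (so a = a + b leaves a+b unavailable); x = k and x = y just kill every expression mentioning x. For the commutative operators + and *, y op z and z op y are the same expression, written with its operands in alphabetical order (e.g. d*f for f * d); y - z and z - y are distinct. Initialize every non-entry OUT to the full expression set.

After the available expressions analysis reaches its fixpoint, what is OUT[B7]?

Answer: {b+d, b-d}

Derivation:
Converged values:
  B0: | IN={} | OUT={}
  B1: | IN={} | OUT={}
  B2: | IN={} | OUT={}
  B3: | IN={} | OUT={d-d}
  B4: | IN={d-d} | OUT={d-d}
  B5: | IN={} | OUT={}
  B6: | IN={} | OUT={}
  B7: | IN={} | OUT={b+d, b-d}

Merge at B7: IN[B7] = OUT[B6] = {}
Applying B7's transfer function to that IN value gives OUT[B7] (row B7 above).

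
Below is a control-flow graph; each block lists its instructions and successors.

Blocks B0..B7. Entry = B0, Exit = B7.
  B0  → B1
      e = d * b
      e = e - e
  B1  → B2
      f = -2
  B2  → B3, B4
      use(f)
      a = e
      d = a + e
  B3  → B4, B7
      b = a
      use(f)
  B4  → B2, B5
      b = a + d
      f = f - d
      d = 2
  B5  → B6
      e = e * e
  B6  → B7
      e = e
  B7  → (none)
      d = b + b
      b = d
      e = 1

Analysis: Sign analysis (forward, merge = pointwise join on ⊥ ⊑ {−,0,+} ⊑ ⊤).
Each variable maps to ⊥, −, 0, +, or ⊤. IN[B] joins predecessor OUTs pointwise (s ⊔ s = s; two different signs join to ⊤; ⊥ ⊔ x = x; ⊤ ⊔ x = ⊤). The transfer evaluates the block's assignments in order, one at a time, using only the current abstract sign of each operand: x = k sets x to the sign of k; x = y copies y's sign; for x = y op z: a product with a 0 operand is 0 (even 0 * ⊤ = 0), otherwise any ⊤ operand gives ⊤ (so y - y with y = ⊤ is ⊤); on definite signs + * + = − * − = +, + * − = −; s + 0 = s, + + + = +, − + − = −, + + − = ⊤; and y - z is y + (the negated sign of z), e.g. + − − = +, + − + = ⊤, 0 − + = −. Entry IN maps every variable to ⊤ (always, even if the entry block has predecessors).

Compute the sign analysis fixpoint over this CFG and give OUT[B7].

Fixpoint table:
  B0:   IN=(all ⊤)   OUT=(all ⊤)
  B1:   IN=(all ⊤)   OUT={f:-; rest ⊤}
  B2:   IN=(all ⊤)   OUT=(all ⊤)
  B3:   IN=(all ⊤)   OUT=(all ⊤)
  B4:   IN=(all ⊤)   OUT={d:+; rest ⊤}
  B5:   IN={d:+; rest ⊤}   OUT={d:+; rest ⊤}
  B6:   IN={d:+; rest ⊤}   OUT={d:+; rest ⊤}
  B7:   IN=(all ⊤)   OUT={e:+; rest ⊤}

Merge at B7: IN[B7] = OUT[B3] ⊔ OUT[B6] = {a: ⊤, b: ⊤, c: ⊤, d: ⊤, e: ⊤, f: ⊤}
Applying B7's transfer function to that IN value gives OUT[B7] (row B7 above).

Answer: {a: ⊤, b: ⊤, c: ⊤, d: ⊤, e: +, f: ⊤}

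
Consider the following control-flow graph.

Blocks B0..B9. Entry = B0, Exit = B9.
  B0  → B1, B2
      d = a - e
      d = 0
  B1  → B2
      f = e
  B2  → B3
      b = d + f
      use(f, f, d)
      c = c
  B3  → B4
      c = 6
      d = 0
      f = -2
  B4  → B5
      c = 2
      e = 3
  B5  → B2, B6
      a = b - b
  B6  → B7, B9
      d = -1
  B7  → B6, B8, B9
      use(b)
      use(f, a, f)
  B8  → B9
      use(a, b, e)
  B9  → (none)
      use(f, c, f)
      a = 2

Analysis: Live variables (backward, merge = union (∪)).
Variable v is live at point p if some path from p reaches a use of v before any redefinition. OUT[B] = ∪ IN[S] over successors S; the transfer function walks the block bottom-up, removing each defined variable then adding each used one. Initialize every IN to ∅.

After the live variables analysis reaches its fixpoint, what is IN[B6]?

Answer: {a, b, c, e, f}

Derivation:
Converged values:
  B0:  IN={a, c, e, f}  OUT={c, d, e, f}
  B1:  IN={c, d, e}  OUT={c, d, f}
  B2:  IN={c, d, f}  OUT={b}
  B3:  IN={b}  OUT={b, d, f}
  B4:  IN={b, d, f}  OUT={b, c, d, e, f}
  B5:  IN={b, c, d, e, f}  OUT={a, b, c, d, e, f}
  B6:  IN={a, b, c, e, f}  OUT={a, b, c, e, f}
  B7:  IN={a, b, c, e, f}  OUT={a, b, c, e, f}
  B8:  IN={a, b, c, e, f}  OUT={c, f}
  B9:  IN={c, f}  OUT={}

Merge at B6: OUT[B6] = IN[B7] ⊔ IN[B9] = {a, b, c, e, f}
Applying B6's transfer function to that OUT value gives IN[B6] (row B6 above).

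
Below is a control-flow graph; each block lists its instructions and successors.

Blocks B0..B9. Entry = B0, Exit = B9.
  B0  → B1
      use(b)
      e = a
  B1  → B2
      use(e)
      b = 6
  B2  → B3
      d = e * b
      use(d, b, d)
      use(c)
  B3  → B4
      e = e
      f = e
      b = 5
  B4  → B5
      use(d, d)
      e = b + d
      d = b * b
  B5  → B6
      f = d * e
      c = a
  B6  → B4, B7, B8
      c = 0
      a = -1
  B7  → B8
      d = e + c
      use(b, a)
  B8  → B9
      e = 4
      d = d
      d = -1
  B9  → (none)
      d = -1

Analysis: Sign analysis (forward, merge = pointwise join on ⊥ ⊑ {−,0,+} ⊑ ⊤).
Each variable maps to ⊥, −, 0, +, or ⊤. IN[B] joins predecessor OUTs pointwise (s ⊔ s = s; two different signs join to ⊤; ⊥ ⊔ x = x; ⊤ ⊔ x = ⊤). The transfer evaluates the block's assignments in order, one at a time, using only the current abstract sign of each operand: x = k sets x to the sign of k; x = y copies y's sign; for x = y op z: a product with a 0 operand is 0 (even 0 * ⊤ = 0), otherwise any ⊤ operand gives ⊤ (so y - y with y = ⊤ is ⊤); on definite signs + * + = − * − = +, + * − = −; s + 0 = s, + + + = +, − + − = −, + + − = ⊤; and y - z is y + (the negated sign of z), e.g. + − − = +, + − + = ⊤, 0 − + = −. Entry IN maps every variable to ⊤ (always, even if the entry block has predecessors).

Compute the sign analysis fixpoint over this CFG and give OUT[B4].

Answer: {a: ⊤, b: +, c: ⊤, d: +, e: ⊤, f: ⊤}

Derivation:
Fixpoint table:
  B0:   IN=(all ⊤)   OUT=(all ⊤)
  B1:   IN=(all ⊤)   OUT={b:+; rest ⊤}
  B2:   IN={b:+; rest ⊤}   OUT={b:+; rest ⊤}
  B3:   IN={b:+; rest ⊤}   OUT={b:+; rest ⊤}
  B4:   IN={b:+; rest ⊤}   OUT={b:+, d:+; rest ⊤}
  B5:   IN={b:+, d:+; rest ⊤}   OUT={b:+, d:+; rest ⊤}
  B6:   IN={b:+, d:+; rest ⊤}   OUT={a:-, b:+, c:0, d:+; rest ⊤}
  B7:   IN={a:-, b:+, c:0, d:+; rest ⊤}   OUT={a:-, b:+, c:0; rest ⊤}
  B8:   IN={a:-, b:+, c:0; rest ⊤}   OUT={a:-, b:+, c:0, d:-, e:+; rest ⊤}
  B9:   IN={a:-, b:+, c:0, d:-, e:+; rest ⊤}   OUT={a:-, b:+, c:0, d:-, e:+; rest ⊤}

Merge at B4: IN[B4] = OUT[B3] ⊔ OUT[B6] = {a: ⊤, b: +, c: ⊤, d: ⊤, e: ⊤, f: ⊤}
Applying B4's transfer function to that IN value gives OUT[B4] (row B4 above).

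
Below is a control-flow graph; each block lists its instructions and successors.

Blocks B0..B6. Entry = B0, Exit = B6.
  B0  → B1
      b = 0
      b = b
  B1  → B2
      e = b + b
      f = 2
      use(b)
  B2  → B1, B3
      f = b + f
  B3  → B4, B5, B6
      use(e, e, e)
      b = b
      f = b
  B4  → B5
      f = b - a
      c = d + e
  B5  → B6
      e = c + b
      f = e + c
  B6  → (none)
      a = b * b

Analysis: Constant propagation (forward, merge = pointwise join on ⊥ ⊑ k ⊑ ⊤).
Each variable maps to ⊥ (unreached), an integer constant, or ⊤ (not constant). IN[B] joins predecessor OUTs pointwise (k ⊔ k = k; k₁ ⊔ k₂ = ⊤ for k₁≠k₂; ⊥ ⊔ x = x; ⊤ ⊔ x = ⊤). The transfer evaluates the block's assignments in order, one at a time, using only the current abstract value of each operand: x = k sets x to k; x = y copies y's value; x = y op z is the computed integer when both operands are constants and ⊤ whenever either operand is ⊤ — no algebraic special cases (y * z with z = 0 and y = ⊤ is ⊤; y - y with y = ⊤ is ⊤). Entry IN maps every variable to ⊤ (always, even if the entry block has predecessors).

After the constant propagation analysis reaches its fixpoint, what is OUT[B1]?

Answer: {a: ⊤, b: 0, c: ⊤, d: ⊤, e: 0, f: 2}

Trace:
Per-block solution:
  B0:  IN=(all ⊤)  OUT={b:0; rest ⊤}
  B1:  IN={b:0; rest ⊤}  OUT={b:0, e:0, f:2; rest ⊤}
  B2:  IN={b:0, e:0, f:2; rest ⊤}  OUT={b:0, e:0, f:2; rest ⊤}
  B3:  IN={b:0, e:0, f:2; rest ⊤}  OUT={b:0, e:0, f:0; rest ⊤}
  B4:  IN={b:0, e:0, f:0; rest ⊤}  OUT={b:0, e:0; rest ⊤}
  B5:  IN={b:0, e:0; rest ⊤}  OUT={b:0; rest ⊤}
  B6:  IN={b:0; rest ⊤}  OUT={a:0, b:0; rest ⊤}

Merge at B1: IN[B1] = OUT[B0] ⊔ OUT[B2] = {a: ⊤, b: 0, c: ⊤, d: ⊤, e: ⊤, f: ⊤}
Applying B1's transfer function to that IN value gives OUT[B1] (row B1 above).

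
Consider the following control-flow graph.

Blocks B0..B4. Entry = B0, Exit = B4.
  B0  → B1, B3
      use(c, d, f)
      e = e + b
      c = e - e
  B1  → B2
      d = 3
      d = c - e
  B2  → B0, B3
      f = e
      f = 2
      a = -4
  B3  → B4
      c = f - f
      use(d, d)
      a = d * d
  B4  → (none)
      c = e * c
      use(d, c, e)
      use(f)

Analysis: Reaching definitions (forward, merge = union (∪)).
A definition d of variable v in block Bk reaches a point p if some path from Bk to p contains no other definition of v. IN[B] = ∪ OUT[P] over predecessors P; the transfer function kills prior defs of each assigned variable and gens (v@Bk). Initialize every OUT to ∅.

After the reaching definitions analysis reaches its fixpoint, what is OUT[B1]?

Answer: {a@B2, c@B0, d@B1, e@B0, f@B2}

Trace:
Converged values:
  B0:  IN={a@B2, c@B0, d@B1, e@B0, f@B2}  OUT={a@B2, c@B0, d@B1, e@B0, f@B2}
  B1:  IN={a@B2, c@B0, d@B1, e@B0, f@B2}  OUT={a@B2, c@B0, d@B1, e@B0, f@B2}
  B2:  IN={a@B2, c@B0, d@B1, e@B0, f@B2}  OUT={a@B2, c@B0, d@B1, e@B0, f@B2}
  B3:  IN={a@B2, c@B0, d@B1, e@B0, f@B2}  OUT={a@B3, c@B3, d@B1, e@B0, f@B2}
  B4:  IN={a@B3, c@B3, d@B1, e@B0, f@B2}  OUT={a@B3, c@B4, d@B1, e@B0, f@B2}

Merge at B1: IN[B1] = OUT[B0] = {a@B2, c@B0, d@B1, e@B0, f@B2}
Applying B1's transfer function to that IN value gives OUT[B1] (row B1 above).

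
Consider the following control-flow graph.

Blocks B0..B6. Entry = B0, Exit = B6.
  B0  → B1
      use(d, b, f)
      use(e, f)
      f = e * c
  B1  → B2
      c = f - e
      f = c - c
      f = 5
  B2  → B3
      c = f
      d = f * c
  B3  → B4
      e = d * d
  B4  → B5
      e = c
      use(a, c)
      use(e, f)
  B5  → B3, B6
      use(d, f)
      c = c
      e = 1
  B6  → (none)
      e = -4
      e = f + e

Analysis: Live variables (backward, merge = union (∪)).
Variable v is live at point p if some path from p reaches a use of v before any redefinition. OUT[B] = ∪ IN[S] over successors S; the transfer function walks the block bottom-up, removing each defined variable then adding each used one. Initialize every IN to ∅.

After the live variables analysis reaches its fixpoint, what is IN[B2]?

Answer: {a, f}

Derivation:
Per-block solution:
  B0:   IN={a, b, c, d, e, f}   OUT={a, e, f}
  B1:   IN={a, e, f}   OUT={a, f}
  B2:   IN={a, f}   OUT={a, c, d, f}
  B3:   IN={a, c, d, f}   OUT={a, c, d, f}
  B4:   IN={a, c, d, f}   OUT={a, c, d, f}
  B5:   IN={a, c, d, f}   OUT={a, c, d, f}
  B6:   IN={f}   OUT={}

Merge at B2: OUT[B2] = IN[B3] = {a, c, d, f}
Applying B2's transfer function to that OUT value gives IN[B2] (row B2 above).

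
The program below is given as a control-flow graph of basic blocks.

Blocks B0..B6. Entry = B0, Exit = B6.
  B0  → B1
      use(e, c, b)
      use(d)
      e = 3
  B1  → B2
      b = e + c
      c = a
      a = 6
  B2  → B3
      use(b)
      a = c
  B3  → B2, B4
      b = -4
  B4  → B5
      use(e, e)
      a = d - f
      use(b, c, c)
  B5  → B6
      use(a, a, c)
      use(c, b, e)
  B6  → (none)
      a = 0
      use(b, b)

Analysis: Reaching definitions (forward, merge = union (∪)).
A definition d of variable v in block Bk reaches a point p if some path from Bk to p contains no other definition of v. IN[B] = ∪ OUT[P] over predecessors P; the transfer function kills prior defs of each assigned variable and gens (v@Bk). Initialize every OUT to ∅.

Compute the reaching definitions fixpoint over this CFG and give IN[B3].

Fixpoint table:
  B0: | IN={} | OUT={e@B0}
  B1: | IN={e@B0} | OUT={a@B1, b@B1, c@B1, e@B0}
  B2: | IN={a@B1, a@B2, b@B1, b@B3, c@B1, e@B0} | OUT={a@B2, b@B1, b@B3, c@B1, e@B0}
  B3: | IN={a@B2, b@B1, b@B3, c@B1, e@B0} | OUT={a@B2, b@B3, c@B1, e@B0}
  B4: | IN={a@B2, b@B3, c@B1, e@B0} | OUT={a@B4, b@B3, c@B1, e@B0}
  B5: | IN={a@B4, b@B3, c@B1, e@B0} | OUT={a@B4, b@B3, c@B1, e@B0}
  B6: | IN={a@B4, b@B3, c@B1, e@B0} | OUT={a@B6, b@B3, c@B1, e@B0}

Merge at B3: IN[B3] = OUT[B2] = {a@B2, b@B1, b@B3, c@B1, e@B0}

Answer: {a@B2, b@B1, b@B3, c@B1, e@B0}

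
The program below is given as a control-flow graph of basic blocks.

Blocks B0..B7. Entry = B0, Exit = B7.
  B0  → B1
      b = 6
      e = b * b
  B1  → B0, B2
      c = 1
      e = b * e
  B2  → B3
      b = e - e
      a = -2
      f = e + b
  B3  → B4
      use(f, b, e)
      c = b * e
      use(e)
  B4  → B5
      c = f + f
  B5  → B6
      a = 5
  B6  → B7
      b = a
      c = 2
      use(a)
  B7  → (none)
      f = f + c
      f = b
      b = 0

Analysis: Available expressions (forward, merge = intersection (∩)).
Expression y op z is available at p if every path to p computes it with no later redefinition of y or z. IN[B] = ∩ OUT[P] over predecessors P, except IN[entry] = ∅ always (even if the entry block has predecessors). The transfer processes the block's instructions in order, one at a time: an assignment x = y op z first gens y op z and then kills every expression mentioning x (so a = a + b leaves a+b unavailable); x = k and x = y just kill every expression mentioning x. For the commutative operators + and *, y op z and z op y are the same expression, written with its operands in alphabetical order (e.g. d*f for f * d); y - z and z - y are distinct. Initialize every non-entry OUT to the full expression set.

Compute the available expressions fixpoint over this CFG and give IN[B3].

Answer: {b+e, e-e}

Trace:
Converged values:
  B0: | IN={} | OUT={b*b}
  B1: | IN={b*b} | OUT={b*b}
  B2: | IN={b*b} | OUT={b+e, e-e}
  B3: | IN={b+e, e-e} | OUT={b*e, b+e, e-e}
  B4: | IN={b*e, b+e, e-e} | OUT={b*e, b+e, e-e, f+f}
  B5: | IN={b*e, b+e, e-e, f+f} | OUT={b*e, b+e, e-e, f+f}
  B6: | IN={b*e, b+e, e-e, f+f} | OUT={e-e, f+f}
  B7: | IN={e-e, f+f} | OUT={e-e}

Merge at B3: IN[B3] = OUT[B2] = {b+e, e-e}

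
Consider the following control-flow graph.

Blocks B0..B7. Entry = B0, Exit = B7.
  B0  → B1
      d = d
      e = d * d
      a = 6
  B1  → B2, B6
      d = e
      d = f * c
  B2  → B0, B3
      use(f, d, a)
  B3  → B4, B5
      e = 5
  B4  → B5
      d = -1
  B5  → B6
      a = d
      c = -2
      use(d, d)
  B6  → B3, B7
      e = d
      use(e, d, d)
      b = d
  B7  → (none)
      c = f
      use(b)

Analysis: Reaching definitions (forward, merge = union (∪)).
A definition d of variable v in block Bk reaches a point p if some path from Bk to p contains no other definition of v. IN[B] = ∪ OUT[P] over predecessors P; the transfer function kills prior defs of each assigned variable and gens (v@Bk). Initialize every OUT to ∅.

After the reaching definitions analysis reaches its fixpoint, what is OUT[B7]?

Answer: {a@B0, a@B5, b@B6, c@B7, d@B1, d@B4, e@B6}

Working:
Converged values:
  B0:   IN={a@B0, d@B1, e@B0}   OUT={a@B0, d@B0, e@B0}
  B1:   IN={a@B0, d@B0, e@B0}   OUT={a@B0, d@B1, e@B0}
  B2:   IN={a@B0, d@B1, e@B0}   OUT={a@B0, d@B1, e@B0}
  B3:   IN={a@B0, a@B5, b@B6, c@B5, d@B1, d@B4, e@B0, e@B6}   OUT={a@B0, a@B5, b@B6, c@B5, d@B1, d@B4, e@B3}
  B4:   IN={a@B0, a@B5, b@B6, c@B5, d@B1, d@B4, e@B3}   OUT={a@B0, a@B5, b@B6, c@B5, d@B4, e@B3}
  B5:   IN={a@B0, a@B5, b@B6, c@B5, d@B1, d@B4, e@B3}   OUT={a@B5, b@B6, c@B5, d@B1, d@B4, e@B3}
  B6:   IN={a@B0, a@B5, b@B6, c@B5, d@B1, d@B4, e@B0, e@B3}   OUT={a@B0, a@B5, b@B6, c@B5, d@B1, d@B4, e@B6}
  B7:   IN={a@B0, a@B5, b@B6, c@B5, d@B1, d@B4, e@B6}   OUT={a@B0, a@B5, b@B6, c@B7, d@B1, d@B4, e@B6}

Merge at B7: IN[B7] = OUT[B6] = {a@B0, a@B5, b@B6, c@B5, d@B1, d@B4, e@B6}
Applying B7's transfer function to that IN value gives OUT[B7] (row B7 above).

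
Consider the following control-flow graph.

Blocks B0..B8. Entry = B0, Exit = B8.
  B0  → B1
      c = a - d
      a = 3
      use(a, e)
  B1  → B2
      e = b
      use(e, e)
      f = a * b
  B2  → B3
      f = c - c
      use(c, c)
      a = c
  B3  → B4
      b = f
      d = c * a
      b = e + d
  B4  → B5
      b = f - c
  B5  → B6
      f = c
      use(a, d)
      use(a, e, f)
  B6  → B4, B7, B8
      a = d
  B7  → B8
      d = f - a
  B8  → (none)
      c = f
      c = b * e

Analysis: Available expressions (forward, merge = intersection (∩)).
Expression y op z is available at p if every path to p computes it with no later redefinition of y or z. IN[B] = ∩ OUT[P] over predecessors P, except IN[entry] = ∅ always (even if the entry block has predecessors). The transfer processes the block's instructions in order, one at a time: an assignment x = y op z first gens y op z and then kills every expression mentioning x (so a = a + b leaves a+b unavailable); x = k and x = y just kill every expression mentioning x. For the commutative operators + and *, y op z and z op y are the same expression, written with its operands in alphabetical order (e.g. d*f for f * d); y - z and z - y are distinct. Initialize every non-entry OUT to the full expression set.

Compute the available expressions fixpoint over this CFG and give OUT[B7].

Answer: {c-c, f-a}

Working:
Fixpoint table:
  B0: | IN={} | OUT={}
  B1: | IN={} | OUT={a*b}
  B2: | IN={a*b} | OUT={c-c}
  B3: | IN={c-c} | OUT={a*c, c-c, d+e}
  B4: | IN={c-c, d+e} | OUT={c-c, d+e, f-c}
  B5: | IN={c-c, d+e, f-c} | OUT={c-c, d+e}
  B6: | IN={c-c, d+e} | OUT={c-c, d+e}
  B7: | IN={c-c, d+e} | OUT={c-c, f-a}
  B8: | IN={c-c} | OUT={b*e}

Merge at B7: IN[B7] = OUT[B6] = {c-c, d+e}
Applying B7's transfer function to that IN value gives OUT[B7] (row B7 above).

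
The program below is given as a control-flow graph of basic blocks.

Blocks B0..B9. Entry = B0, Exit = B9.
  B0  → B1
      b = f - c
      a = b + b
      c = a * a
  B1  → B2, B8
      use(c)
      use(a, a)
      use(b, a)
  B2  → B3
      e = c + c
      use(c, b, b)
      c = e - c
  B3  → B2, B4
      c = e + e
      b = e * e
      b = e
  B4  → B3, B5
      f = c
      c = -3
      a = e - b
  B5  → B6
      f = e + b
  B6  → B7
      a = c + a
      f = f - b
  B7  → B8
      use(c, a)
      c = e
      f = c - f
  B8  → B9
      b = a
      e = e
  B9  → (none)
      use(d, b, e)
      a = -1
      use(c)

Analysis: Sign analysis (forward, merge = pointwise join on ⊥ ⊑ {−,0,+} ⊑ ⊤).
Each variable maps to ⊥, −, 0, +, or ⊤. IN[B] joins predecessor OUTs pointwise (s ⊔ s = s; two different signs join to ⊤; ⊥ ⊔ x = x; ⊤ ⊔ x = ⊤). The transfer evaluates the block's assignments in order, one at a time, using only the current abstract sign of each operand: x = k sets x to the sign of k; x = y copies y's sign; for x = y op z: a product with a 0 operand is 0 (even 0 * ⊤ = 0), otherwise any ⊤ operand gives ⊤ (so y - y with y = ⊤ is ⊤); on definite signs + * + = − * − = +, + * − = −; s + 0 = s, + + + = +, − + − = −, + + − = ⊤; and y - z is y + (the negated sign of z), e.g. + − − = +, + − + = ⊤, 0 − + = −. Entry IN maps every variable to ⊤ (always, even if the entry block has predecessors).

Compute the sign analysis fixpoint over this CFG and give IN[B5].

Converged values:
  B0:  IN=(all ⊤)  OUT=(all ⊤)
  B1:  IN=(all ⊤)  OUT=(all ⊤)
  B2:  IN=(all ⊤)  OUT=(all ⊤)
  B3:  IN=(all ⊤)  OUT=(all ⊤)
  B4:  IN=(all ⊤)  OUT={c:-; rest ⊤}
  B5:  IN={c:-; rest ⊤}  OUT={c:-; rest ⊤}
  B6:  IN={c:-; rest ⊤}  OUT={c:-; rest ⊤}
  B7:  IN={c:-; rest ⊤}  OUT=(all ⊤)
  B8:  IN=(all ⊤)  OUT=(all ⊤)
  B9:  IN=(all ⊤)  OUT={a:-; rest ⊤}

Merge at B5: IN[B5] = OUT[B4] = {a: ⊤, b: ⊤, c: -, d: ⊤, e: ⊤, f: ⊤}

Answer: {a: ⊤, b: ⊤, c: -, d: ⊤, e: ⊤, f: ⊤}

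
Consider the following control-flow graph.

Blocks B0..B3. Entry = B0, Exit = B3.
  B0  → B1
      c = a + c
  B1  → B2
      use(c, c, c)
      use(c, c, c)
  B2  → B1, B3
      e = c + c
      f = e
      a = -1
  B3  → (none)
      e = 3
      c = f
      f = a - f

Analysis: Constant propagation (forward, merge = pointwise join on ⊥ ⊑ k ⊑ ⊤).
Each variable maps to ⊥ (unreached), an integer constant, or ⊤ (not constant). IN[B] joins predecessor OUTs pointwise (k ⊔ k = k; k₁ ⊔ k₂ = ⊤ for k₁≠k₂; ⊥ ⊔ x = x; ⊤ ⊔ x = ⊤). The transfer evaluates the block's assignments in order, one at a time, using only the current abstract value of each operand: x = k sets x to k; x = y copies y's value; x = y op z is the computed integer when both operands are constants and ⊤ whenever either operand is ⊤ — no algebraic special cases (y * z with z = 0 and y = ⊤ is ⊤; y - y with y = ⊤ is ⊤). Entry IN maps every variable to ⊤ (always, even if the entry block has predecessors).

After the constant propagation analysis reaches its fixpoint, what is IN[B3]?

Answer: {a: -1, b: ⊤, c: ⊤, d: ⊤, e: ⊤, f: ⊤}

Working:
Converged values:
  B0:  IN=(all ⊤)  OUT=(all ⊤)
  B1:  IN=(all ⊤)  OUT=(all ⊤)
  B2:  IN=(all ⊤)  OUT={a:-1; rest ⊤}
  B3:  IN={a:-1; rest ⊤}  OUT={a:-1, e:3; rest ⊤}

Merge at B3: IN[B3] = OUT[B2] = {a: -1, b: ⊤, c: ⊤, d: ⊤, e: ⊤, f: ⊤}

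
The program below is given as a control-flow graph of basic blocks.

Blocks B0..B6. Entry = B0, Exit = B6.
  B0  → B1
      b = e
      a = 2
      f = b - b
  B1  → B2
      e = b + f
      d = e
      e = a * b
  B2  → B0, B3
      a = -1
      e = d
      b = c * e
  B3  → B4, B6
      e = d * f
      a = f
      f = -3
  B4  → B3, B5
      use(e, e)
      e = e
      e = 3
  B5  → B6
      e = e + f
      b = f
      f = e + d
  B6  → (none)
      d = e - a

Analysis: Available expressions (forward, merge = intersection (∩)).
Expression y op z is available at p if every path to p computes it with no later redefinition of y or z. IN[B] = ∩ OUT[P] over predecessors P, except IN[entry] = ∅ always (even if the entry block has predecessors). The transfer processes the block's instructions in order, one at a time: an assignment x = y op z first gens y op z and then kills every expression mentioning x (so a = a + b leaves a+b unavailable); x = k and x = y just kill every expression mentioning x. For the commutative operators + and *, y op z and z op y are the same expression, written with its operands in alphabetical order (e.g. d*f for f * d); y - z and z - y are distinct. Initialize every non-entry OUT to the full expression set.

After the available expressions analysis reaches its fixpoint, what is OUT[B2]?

Answer: {c*e}

Trace:
Converged values:
  B0: | IN={} | OUT={b-b}
  B1: | IN={b-b} | OUT={a*b, b+f, b-b}
  B2: | IN={a*b, b+f, b-b} | OUT={c*e}
  B3: | IN={} | OUT={}
  B4: | IN={} | OUT={}
  B5: | IN={} | OUT={d+e}
  B6: | IN={} | OUT={e-a}

Merge at B2: IN[B2] = OUT[B1] = {a*b, b+f, b-b}
Applying B2's transfer function to that IN value gives OUT[B2] (row B2 above).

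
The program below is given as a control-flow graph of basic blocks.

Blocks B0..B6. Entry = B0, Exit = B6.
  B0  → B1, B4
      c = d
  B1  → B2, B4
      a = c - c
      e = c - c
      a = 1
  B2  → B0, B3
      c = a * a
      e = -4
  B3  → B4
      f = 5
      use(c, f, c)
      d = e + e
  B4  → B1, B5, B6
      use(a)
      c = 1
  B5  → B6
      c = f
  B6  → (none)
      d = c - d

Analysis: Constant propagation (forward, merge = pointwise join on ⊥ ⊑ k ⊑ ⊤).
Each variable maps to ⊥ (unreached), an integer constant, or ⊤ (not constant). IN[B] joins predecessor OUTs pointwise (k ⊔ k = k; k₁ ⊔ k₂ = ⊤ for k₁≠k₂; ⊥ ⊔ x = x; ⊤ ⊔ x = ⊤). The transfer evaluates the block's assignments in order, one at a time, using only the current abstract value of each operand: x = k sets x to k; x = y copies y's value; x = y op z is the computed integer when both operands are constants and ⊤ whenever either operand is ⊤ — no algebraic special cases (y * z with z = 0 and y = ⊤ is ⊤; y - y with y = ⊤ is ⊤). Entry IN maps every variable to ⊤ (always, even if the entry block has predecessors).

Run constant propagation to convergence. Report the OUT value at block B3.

Converged values:
  B0:   IN=(all ⊤)   OUT=(all ⊤)
  B1:   IN=(all ⊤)   OUT={a:1; rest ⊤}
  B2:   IN={a:1; rest ⊤}   OUT={a:1, c:1, e:-4; rest ⊤}
  B3:   IN={a:1, c:1, e:-4; rest ⊤}   OUT={a:1, c:1, d:-8, e:-4, f:5; rest ⊤}
  B4:   IN=(all ⊤)   OUT={c:1; rest ⊤}
  B5:   IN={c:1; rest ⊤}   OUT=(all ⊤)
  B6:   IN=(all ⊤)   OUT=(all ⊤)

Merge at B3: IN[B3] = OUT[B2] = {a: 1, b: ⊤, c: 1, d: ⊤, e: -4, f: ⊤}
Applying B3's transfer function to that IN value gives OUT[B3] (row B3 above).

Answer: {a: 1, b: ⊤, c: 1, d: -8, e: -4, f: 5}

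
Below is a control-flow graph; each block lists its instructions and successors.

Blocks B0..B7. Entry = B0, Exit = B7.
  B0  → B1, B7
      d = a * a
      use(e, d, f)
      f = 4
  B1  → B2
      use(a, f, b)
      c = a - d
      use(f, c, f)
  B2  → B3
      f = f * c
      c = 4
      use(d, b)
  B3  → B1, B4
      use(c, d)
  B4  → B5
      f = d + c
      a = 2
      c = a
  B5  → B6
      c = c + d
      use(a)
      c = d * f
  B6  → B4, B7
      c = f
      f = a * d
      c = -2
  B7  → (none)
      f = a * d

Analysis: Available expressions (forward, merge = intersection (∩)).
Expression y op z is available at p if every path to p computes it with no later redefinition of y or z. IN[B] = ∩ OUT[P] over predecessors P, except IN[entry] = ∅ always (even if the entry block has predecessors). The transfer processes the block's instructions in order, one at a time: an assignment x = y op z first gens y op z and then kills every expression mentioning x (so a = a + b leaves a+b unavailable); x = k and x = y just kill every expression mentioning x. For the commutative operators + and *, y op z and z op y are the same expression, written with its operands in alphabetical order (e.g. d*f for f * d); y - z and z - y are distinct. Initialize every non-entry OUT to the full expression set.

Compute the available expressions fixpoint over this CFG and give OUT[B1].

Per-block solution:
  B0: | IN={} | OUT={a*a}
  B1: | IN={a*a} | OUT={a*a, a-d}
  B2: | IN={a*a, a-d} | OUT={a*a, a-d}
  B3: | IN={a*a, a-d} | OUT={a*a, a-d}
  B4: | IN={} | OUT={}
  B5: | IN={} | OUT={d*f}
  B6: | IN={d*f} | OUT={a*d}
  B7: | IN={} | OUT={a*d}

Merge at B1: IN[B1] = OUT[B0] ∩ OUT[B3] = {a*a}
Applying B1's transfer function to that IN value gives OUT[B1] (row B1 above).

Answer: {a*a, a-d}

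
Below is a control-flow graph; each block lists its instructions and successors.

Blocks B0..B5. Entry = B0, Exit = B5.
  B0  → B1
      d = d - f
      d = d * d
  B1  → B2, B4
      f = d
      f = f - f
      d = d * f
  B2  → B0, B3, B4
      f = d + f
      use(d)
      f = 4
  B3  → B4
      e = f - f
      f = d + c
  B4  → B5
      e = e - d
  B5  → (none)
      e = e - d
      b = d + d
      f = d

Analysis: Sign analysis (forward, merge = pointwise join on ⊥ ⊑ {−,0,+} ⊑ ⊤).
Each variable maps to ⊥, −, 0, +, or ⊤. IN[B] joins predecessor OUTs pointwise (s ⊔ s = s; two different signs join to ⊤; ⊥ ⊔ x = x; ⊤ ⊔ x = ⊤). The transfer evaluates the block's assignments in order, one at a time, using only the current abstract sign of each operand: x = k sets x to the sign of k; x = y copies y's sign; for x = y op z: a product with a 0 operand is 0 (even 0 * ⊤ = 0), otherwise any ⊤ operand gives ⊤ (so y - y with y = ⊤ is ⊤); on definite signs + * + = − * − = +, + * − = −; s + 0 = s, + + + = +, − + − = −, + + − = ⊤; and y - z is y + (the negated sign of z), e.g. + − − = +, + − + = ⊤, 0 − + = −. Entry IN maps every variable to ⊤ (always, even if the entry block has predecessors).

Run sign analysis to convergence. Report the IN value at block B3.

Fixpoint table:
  B0:  IN=(all ⊤)  OUT=(all ⊤)
  B1:  IN=(all ⊤)  OUT=(all ⊤)
  B2:  IN=(all ⊤)  OUT={f:+; rest ⊤}
  B3:  IN={f:+; rest ⊤}  OUT=(all ⊤)
  B4:  IN=(all ⊤)  OUT=(all ⊤)
  B5:  IN=(all ⊤)  OUT=(all ⊤)

Merge at B3: IN[B3] = OUT[B2] = {a: ⊤, b: ⊤, c: ⊤, d: ⊤, e: ⊤, f: +}

Answer: {a: ⊤, b: ⊤, c: ⊤, d: ⊤, e: ⊤, f: +}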